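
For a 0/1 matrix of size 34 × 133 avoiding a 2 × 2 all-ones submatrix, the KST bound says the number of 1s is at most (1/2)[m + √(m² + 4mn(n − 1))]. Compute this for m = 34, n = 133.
z(34, 133; 2, 2) ≤ (1/2)[34 + √(34² + 4·34·133·132)] = (1/2)[34 + √2388772] = 789.7826

Kővári–Sós–Turán: let r_1, ..., r_34 be the row sums and z = Σ r_i the total number of 1s. Each pair of columns can share at most one row with both entries 1 (else a 2×2 all-ones block appears), so Σ_i C(r_i, 2) ≤ C(133, 2) = 8778. By convexity Σ_i C(r_i, 2) ≥ 34·C(z/34, 2) = z(z − 34)/(2·34), giving z² − 34z − 34·133·132 ≤ 0 and hence z ≤ (1/2)[34 + √(1156 + 4·596904)] = (1/2)[34 + √2388772] ≈ (1/2)(34 + 1545.5653) = 789.7826.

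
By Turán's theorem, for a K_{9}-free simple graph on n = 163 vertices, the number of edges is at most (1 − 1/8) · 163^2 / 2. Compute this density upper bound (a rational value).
Turán density bound = (7/8) · 163^2/2 = 185983/16 ≈ 11623.9375

Turán's theorem: ex(n, K_{r+1}) is achieved by the complete r-partite Turán graph T(n, r) with parts as balanced as possible, and is at most (1 − 1/r) · n^2/2. For r = 8, n = 163: the density bound is (7/8) · 26569/2 = 185983/16 ≈ 11623.9375. The integer-valued extremum is e(T(163, 8)) = 11623, which is strictly less than the density bound 185983/16 since 8 ∤ 163 (the parts of T(163, 8) cannot all be equal).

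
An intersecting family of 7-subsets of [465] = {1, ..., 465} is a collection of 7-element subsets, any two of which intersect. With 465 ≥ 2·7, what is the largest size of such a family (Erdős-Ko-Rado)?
max |F| = C(464, 6) = 13417756101288

The Erdős-Ko-Rado theorem states: for n ≥ 2k, an intersecting family of k-subsets of an n-element set has size at most C(n − 1, k − 1), with equality for 'star' families {A ⊆ [n] : |A| = k, i ∈ A} (fix an element i). For n = 465, k = 7: C(464, 6) = 13417756101288.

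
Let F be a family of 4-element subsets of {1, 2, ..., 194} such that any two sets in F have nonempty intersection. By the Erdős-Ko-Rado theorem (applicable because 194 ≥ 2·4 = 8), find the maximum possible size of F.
max |F| = C(193, 3) = 1179616

Erdős-Ko-Rado (1961): when n ≥ 2k, max |F| = C(n−1, k−1). The bound is attained by the star {A : i ∈ A} for any fixed i ∈ [n]. Here C(194−1, 4−1) = C(193, 3) = 1179616.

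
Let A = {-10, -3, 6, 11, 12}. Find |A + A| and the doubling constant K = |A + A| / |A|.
K = |A + A| / |A| = 15/5 = 3

Enumerate A + A = {a + b : a, b ∈ A}. With |A| = 5, there are |A|^2 = 25 ordered sum pairs; collecting distinct values, A + A = {-20, -13, -6, -4, 1, 2, 3, 8, 9, 12, 17, 18, 22, 23, 24}, so |A + A| = 15. Thus K = 15/5 = 3. For comparison, the minimum possible |A + A| over all 5-element sets is 2·5 − 1 = 9 (so min K = 9/5), attained only by arithmetic progressions.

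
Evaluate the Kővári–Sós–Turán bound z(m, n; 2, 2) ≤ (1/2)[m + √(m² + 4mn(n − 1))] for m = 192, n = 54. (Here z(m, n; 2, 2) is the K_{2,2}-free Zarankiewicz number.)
z(192, 54; 2, 2) ≤ (1/2)[192 + √(192² + 4·192·54·53)] = (1/2)[192 + √2234880] = 843.4758

Kővári–Sós–Turán: let r_1, ..., r_192 be the row sums and z = Σ r_i the total number of 1s. Each pair of columns can share at most one row with both entries 1 (else a 2×2 all-ones block appears), so Σ_i C(r_i, 2) ≤ C(54, 2) = 1431. By convexity Σ_i C(r_i, 2) ≥ 192·C(z/192, 2) = z(z − 192)/(2·192), giving z² − 192z − 192·54·53 ≤ 0 and hence z ≤ (1/2)[192 + √(36864 + 4·549504)] = (1/2)[192 + √2234880] ≈ (1/2)(192 + 1494.9515) = 843.4758.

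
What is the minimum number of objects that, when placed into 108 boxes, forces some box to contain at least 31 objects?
n = (31 − 1)·108 + 1 = 3241

By the generalised pigeonhole principle, to guarantee some box contains ≥ r objects we need more than (r − 1) · k objects total. Threshold: n = (r − 1) · k + 1. With r = 31 and k = 108: n = 30 · 108 + 1 = 3240 + 1 = 3241. For n = 3240 = 30 · 108, we can put exactly 30 objects in every box, avoiding 31 in any single one — so 3241 is tight.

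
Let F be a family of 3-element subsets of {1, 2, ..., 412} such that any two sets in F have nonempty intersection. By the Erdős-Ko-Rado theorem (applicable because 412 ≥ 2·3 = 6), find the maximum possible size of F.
max |F| = C(411, 2) = 84255

The Erdős-Ko-Rado theorem states: for n ≥ 2k, an intersecting family of k-subsets of an n-element set has size at most C(n − 1, k − 1), with equality for 'star' families {A ⊆ [n] : |A| = k, i ∈ A} (fix an element i). For n = 412, k = 3: C(411, 2) = 84255.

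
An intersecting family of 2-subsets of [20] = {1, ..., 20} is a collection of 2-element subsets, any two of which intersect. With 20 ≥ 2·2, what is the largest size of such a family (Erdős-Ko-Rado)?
max |F| = C(19, 1) = 19

The Erdős-Ko-Rado theorem states: for n ≥ 2k, an intersecting family of k-subsets of an n-element set has size at most C(n − 1, k − 1), with equality for 'star' families {A ⊆ [n] : |A| = k, i ∈ A} (fix an element i). For n = 20, k = 2: C(19, 1) = 19.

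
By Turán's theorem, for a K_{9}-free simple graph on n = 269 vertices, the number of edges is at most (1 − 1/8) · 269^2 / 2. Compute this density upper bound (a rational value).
Turán density bound = (7/8) · 269^2/2 = 506527/16 ≈ 31657.9375

Turán's theorem: ex(n, K_{r+1}) is achieved by the complete r-partite Turán graph T(n, r) with parts as balanced as possible, and is at most (1 − 1/r) · n^2/2. For r = 8, n = 269: the density bound is (7/8) · 72361/2 = 506527/16 ≈ 31657.9375. The integer-valued extremum is e(T(269, 8)) = 31657, which is strictly less than the density bound 506527/16 since 8 ∤ 269 (the parts of T(269, 8) cannot all be equal).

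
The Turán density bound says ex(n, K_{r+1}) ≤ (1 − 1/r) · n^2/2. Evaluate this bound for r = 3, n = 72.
Turán density bound = (2/3) · 72^2/2 = 1728

Turán's theorem: ex(n, K_{r+1}) is achieved by the complete r-partite Turán graph T(n, r) with parts as balanced as possible, and is at most (1 − 1/r) · n^2/2. For r = 3, n = 72: the density bound is (2/3) · 5184/2 = 1728. Since 3 ∣ 72, the Turán graph T(72, 3) has parts of equal size 24, and its edge count e(T(72, 3)) = 1728 attains the density bound exactly.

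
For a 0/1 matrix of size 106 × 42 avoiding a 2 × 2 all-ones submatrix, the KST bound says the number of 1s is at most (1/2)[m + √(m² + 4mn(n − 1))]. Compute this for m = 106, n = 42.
z(106, 42; 2, 2) ≤ (1/2)[106 + √(106² + 4·106·42·41)] = (1/2)[106 + √741364] = 483.5125

Kővári–Sós–Turán: let r_1, ..., r_106 be the row sums and z = Σ r_i the total number of 1s. Each pair of columns can share at most one row with both entries 1 (else a 2×2 all-ones block appears), so Σ_i C(r_i, 2) ≤ C(42, 2) = 861. By convexity Σ_i C(r_i, 2) ≥ 106·C(z/106, 2) = z(z − 106)/(2·106), giving z² − 106z − 106·42·41 ≤ 0 and hence z ≤ (1/2)[106 + √(11236 + 4·182532)] = (1/2)[106 + √741364] ≈ (1/2)(106 + 861.025) = 483.5125.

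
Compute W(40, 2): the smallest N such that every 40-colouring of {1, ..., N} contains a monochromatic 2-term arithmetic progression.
W(40, 2) = 40 + 1 = 41

A 2-term AP is any pair of integers, so a monochromatic 2-AP exists iff some colour is used at least twice. With 40 colours, the colouring i ↦ i on {1, ..., 40} uses each colour once, avoiding any monochromatic pair, so W(40, 2) > 40. For {1, ..., 41}, pigeonhole forces two integers of the same colour, which form a monochromatic 2-AP. Hence W(40, 2) = 41.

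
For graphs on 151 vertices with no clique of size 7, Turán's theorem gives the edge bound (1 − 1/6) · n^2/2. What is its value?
Turán density bound = (5/6) · 151^2/2 = 114005/12 ≈ 9500.4167

Turán's theorem: ex(n, K_{r+1}) is achieved by the complete r-partite Turán graph T(n, r) with parts as balanced as possible, and is at most (1 − 1/r) · n^2/2. For r = 6, n = 151: the density bound is (5/6) · 22801/2 = 114005/12 ≈ 9500.4167. The integer-valued extremum is e(T(151, 6)) = 9500, which is strictly less than the density bound 114005/12 since 6 ∤ 151 (the parts of T(151, 6) cannot all be equal).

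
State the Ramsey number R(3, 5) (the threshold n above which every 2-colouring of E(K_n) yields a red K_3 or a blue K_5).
R(3, 5) = 14

Lower bound: an explicit 2-colouring of K_{13} (typically a Paley-type or other structured construction) avoids a red K_3 and a blue K_5, showing R(3, 5) > 13.
Upper bound: the Erdős–Szekeres recurrence R(r, t') ≤ R(r−1, t') + R(r, t'−1) yields R(3, 5) ≤ 14.
Hence R(3, 5) = 14.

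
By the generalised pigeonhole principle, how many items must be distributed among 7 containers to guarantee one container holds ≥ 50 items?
n = (50 − 1)·7 + 1 = 344

By the generalised pigeonhole principle, to guarantee some box contains ≥ r objects we need more than (r − 1) · k objects total. Threshold: n = (r − 1) · k + 1. With r = 50 and k = 7: n = 49 · 7 + 1 = 343 + 1 = 344. For n = 343 = 49 · 7, we can put exactly 49 objects in every box, avoiding 50 in any single one — so 344 is tight.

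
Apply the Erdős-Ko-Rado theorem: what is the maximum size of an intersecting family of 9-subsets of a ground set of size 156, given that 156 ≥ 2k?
max |F| = C(155, 8) = 6876747915675

Erdős-Ko-Rado (1961): when n ≥ 2k, max |F| = C(n−1, k−1). The bound is attained by the star {A : i ∈ A} for any fixed i ∈ [n]. Here C(156−1, 9−1) = C(155, 8) = 6876747915675.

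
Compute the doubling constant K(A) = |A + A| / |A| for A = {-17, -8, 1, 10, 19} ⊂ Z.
K = |A + A| / |A| = 9/5

Enumerate A + A = {a + b : a, b ∈ A}. With |A| = 5, there are |A|^2 = 25 ordered sum pairs; collecting distinct values, A + A = {-34, -25, -16, -7, 2, 11, 20, 29, 38}, so |A + A| = 9. Thus K = 9/5. Here |A + A| = 2|A| − 1 = 9, the minimum possible — so K = 9/5 is minimal, which holds iff A is an arithmetic progression.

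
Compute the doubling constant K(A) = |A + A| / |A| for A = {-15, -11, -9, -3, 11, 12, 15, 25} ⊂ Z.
K = |A + A| / |A| = 33/8

Enumerate A + A = {a + b : a, b ∈ A}. With |A| = 8, there are |A|^2 = 64 ordered sum pairs; collecting distinct values, A + A = {-30, -26, -24, -22, -20, -18, -14, -12, -6, -4, -3, 0, 1, 2, 3, 4, 6, 8, 9, 10, 12, 14, 16, 22, 23, 24, 26, 27, 30, 36, 37, 40, 50}, so |A + A| = 33. Thus K = 33/8. For comparison, the minimum possible |A + A| over all 8-element sets is 2·8 − 1 = 15 (so min K = 15/8), attained only by arithmetic progressions.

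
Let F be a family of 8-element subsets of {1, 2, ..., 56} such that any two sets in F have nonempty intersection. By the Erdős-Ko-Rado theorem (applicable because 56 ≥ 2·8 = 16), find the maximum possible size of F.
max |F| = C(55, 7) = 202927725

Erdős-Ko-Rado (1961): when n ≥ 2k, max |F| = C(n−1, k−1). The bound is attained by the star {A : i ∈ A} for any fixed i ∈ [n]. Here C(56−1, 8−1) = C(55, 7) = 202927725.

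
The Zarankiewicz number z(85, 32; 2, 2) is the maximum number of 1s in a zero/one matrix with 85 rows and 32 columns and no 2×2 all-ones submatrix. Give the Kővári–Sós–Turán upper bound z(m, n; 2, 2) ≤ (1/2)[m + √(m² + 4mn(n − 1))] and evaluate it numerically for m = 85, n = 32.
z(85, 32; 2, 2) ≤ (1/2)[85 + √(85² + 4·85·32·31)] = (1/2)[85 + √344505] = 335.9727

Kővári–Sós–Turán: let r_1, ..., r_85 be the row sums and z = Σ r_i the total number of 1s. Each pair of columns can share at most one row with both entries 1 (else a 2×2 all-ones block appears), so Σ_i C(r_i, 2) ≤ C(32, 2) = 496. By convexity Σ_i C(r_i, 2) ≥ 85·C(z/85, 2) = z(z − 85)/(2·85), giving z² − 85z − 85·32·31 ≤ 0 and hence z ≤ (1/2)[85 + √(7225 + 4·84320)] = (1/2)[85 + √344505] ≈ (1/2)(85 + 586.9455) = 335.9727.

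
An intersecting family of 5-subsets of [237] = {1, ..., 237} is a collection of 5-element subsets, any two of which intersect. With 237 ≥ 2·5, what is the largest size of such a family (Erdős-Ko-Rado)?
max |F| = C(236, 4) = 125991255

The Erdős-Ko-Rado theorem states: for n ≥ 2k, an intersecting family of k-subsets of an n-element set has size at most C(n − 1, k − 1), with equality for 'star' families {A ⊆ [n] : |A| = k, i ∈ A} (fix an element i). For n = 237, k = 5: C(236, 4) = 125991255.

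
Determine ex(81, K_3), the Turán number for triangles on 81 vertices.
ex(81, K_3) = ⌊81^2/4⌋ = 1640

Mantel (1907): a triangle-free graph on n vertices has at most ⌊n^2/4⌋ edges, with equality for the complete bipartite graph K_{⌊n/2⌋, ⌈n/2⌉}. For n = 81: ⌊81^2/4⌋ = ⌊6561/4⌋ = 1640. The extremal graph is K_{40, 41}, which has 40·41 = 1640 edges.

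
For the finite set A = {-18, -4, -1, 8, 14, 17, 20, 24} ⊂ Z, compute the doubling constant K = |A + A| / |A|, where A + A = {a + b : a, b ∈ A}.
K = |A + A| / |A| = 31/8

Enumerate A + A = {a + b : a, b ∈ A}. With |A| = 8, there are |A|^2 = 64 ordered sum pairs; collecting distinct values, A + A = {-36, -22, -19, -10, -8, -5, -4, -2, -1, 2, 4, 6, 7, 10, 13, 16, 19, 20, 22, 23, 25, 28, 31, 32, 34, 37, 38, 40, 41, 44, 48}, so |A + A| = 31. Thus K = 31/8. For comparison, the minimum possible |A + A| over all 8-element sets is 2·8 − 1 = 15 (so min K = 15/8), attained only by arithmetic progressions.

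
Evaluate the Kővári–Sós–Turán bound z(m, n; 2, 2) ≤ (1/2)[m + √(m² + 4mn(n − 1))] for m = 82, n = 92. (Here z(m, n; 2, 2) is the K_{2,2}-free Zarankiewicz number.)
z(82, 92; 2, 2) ≤ (1/2)[82 + √(82² + 4·82·92·91)] = (1/2)[82 + √2752740] = 870.5692

Kővári–Sós–Turán: let r_1, ..., r_82 be the row sums and z = Σ r_i the total number of 1s. Each pair of columns can share at most one row with both entries 1 (else a 2×2 all-ones block appears), so Σ_i C(r_i, 2) ≤ C(92, 2) = 4186. By convexity Σ_i C(r_i, 2) ≥ 82·C(z/82, 2) = z(z − 82)/(2·82), giving z² − 82z − 82·92·91 ≤ 0 and hence z ≤ (1/2)[82 + √(6724 + 4·686504)] = (1/2)[82 + √2752740] ≈ (1/2)(82 + 1659.1383) = 870.5692.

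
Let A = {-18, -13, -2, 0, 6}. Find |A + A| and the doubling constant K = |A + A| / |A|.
K = |A + A| / |A| = 15/5 = 3

Enumerate A + A = {a + b : a, b ∈ A}. With |A| = 5, there are |A|^2 = 25 ordered sum pairs; collecting distinct values, A + A = {-36, -31, -26, -20, -18, -15, -13, -12, -7, -4, -2, 0, 4, 6, 12}, so |A + A| = 15. Thus K = 15/5 = 3. For comparison, the minimum possible |A + A| over all 5-element sets is 2·5 − 1 = 9 (so min K = 9/5), attained only by arithmetic progressions.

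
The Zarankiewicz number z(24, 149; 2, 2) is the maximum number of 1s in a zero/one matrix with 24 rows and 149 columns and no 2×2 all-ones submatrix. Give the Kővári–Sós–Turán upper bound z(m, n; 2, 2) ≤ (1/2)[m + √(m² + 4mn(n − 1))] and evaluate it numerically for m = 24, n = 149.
z(24, 149; 2, 2) ≤ (1/2)[24 + √(24² + 4·24·149·148)] = (1/2)[24 + √2117568] = 739.5933

Kővári–Sós–Turán: let r_1, ..., r_24 be the row sums and z = Σ r_i the total number of 1s. Each pair of columns can share at most one row with both entries 1 (else a 2×2 all-ones block appears), so Σ_i C(r_i, 2) ≤ C(149, 2) = 11026. By convexity Σ_i C(r_i, 2) ≥ 24·C(z/24, 2) = z(z − 24)/(2·24), giving z² − 24z − 24·149·148 ≤ 0 and hence z ≤ (1/2)[24 + √(576 + 4·529248)] = (1/2)[24 + √2117568] ≈ (1/2)(24 + 1455.1866) = 739.5933.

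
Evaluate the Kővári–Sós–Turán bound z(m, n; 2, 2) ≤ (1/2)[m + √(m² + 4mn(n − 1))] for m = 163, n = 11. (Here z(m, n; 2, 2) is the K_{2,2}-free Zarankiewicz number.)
z(163, 11; 2, 2) ≤ (1/2)[163 + √(163² + 4·163·11·10)] = (1/2)[163 + √98289] = 238.2554

Kővári–Sós–Turán: let r_1, ..., r_163 be the row sums and z = Σ r_i the total number of 1s. Each pair of columns can share at most one row with both entries 1 (else a 2×2 all-ones block appears), so Σ_i C(r_i, 2) ≤ C(11, 2) = 55. By convexity Σ_i C(r_i, 2) ≥ 163·C(z/163, 2) = z(z − 163)/(2·163), giving z² − 163z − 163·11·10 ≤ 0 and hence z ≤ (1/2)[163 + √(26569 + 4·17930)] = (1/2)[163 + √98289] ≈ (1/2)(163 + 313.5108) = 238.2554.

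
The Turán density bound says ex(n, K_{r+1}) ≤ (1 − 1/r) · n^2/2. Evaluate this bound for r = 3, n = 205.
Turán density bound = (2/3) · 205^2/2 = 42025/3 ≈ 14008.3333

Turán's theorem: ex(n, K_{r+1}) is achieved by the complete r-partite Turán graph T(n, r) with parts as balanced as possible, and is at most (1 − 1/r) · n^2/2. For r = 3, n = 205: the density bound is (2/3) · 42025/2 = 42025/3 ≈ 14008.3333. The integer-valued extremum is e(T(205, 3)) = 14008, which is strictly less than the density bound 42025/3 since 3 ∤ 205 (the parts of T(205, 3) cannot all be equal).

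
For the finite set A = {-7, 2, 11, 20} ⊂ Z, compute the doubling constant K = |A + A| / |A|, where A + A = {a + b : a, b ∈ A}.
K = |A + A| / |A| = 7/4

Enumerate A + A = {a + b : a, b ∈ A}. With |A| = 4, there are |A|^2 = 16 ordered sum pairs; collecting distinct values, A + A = {-14, -5, 4, 13, 22, 31, 40}, so |A + A| = 7. Thus K = 7/4. Here |A + A| = 2|A| − 1 = 7, the minimum possible — so K = 7/4 is minimal, which holds iff A is an arithmetic progression.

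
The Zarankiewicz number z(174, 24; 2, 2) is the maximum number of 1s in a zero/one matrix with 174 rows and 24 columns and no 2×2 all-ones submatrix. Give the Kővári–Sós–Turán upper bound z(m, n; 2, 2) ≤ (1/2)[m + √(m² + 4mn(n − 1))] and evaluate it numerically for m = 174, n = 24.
z(174, 24; 2, 2) ≤ (1/2)[174 + √(174² + 4·174·24·23)] = (1/2)[174 + √414468] = 408.8959

Kővári–Sós–Turán: let r_1, ..., r_174 be the row sums and z = Σ r_i the total number of 1s. Each pair of columns can share at most one row with both entries 1 (else a 2×2 all-ones block appears), so Σ_i C(r_i, 2) ≤ C(24, 2) = 276. By convexity Σ_i C(r_i, 2) ≥ 174·C(z/174, 2) = z(z − 174)/(2·174), giving z² − 174z − 174·24·23 ≤ 0 and hence z ≤ (1/2)[174 + √(30276 + 4·96048)] = (1/2)[174 + √414468] ≈ (1/2)(174 + 643.7919) = 408.8959.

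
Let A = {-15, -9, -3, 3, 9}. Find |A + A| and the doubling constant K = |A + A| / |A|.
K = |A + A| / |A| = 9/5

Enumerate A + A = {a + b : a, b ∈ A}. With |A| = 5, there are |A|^2 = 25 ordered sum pairs; collecting distinct values, A + A = {-30, -24, -18, -12, -6, 0, 6, 12, 18}, so |A + A| = 9. Thus K = 9/5. Here |A + A| = 2|A| − 1 = 9, the minimum possible — so K = 9/5 is minimal, which holds iff A is an arithmetic progression.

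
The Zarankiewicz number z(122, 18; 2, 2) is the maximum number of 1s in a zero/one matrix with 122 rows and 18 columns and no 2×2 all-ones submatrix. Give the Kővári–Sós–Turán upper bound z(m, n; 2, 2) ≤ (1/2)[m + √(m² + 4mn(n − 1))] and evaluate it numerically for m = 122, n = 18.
z(122, 18; 2, 2) ≤ (1/2)[122 + √(122² + 4·122·18·17)] = (1/2)[122 + √164212] = 263.6154

Kővári–Sós–Turán: let r_1, ..., r_122 be the row sums and z = Σ r_i the total number of 1s. Each pair of columns can share at most one row with both entries 1 (else a 2×2 all-ones block appears), so Σ_i C(r_i, 2) ≤ C(18, 2) = 153. By convexity Σ_i C(r_i, 2) ≥ 122·C(z/122, 2) = z(z − 122)/(2·122), giving z² − 122z − 122·18·17 ≤ 0 and hence z ≤ (1/2)[122 + √(14884 + 4·37332)] = (1/2)[122 + √164212] ≈ (1/2)(122 + 405.2308) = 263.6154.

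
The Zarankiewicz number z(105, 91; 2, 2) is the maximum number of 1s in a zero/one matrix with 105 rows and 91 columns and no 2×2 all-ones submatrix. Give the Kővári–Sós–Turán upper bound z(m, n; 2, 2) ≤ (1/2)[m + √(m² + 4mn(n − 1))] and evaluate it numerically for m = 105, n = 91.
z(105, 91; 2, 2) ≤ (1/2)[105 + √(105² + 4·105·91·90)] = (1/2)[105 + √3450825] = 981.3198

Kővári–Sós–Turán: let r_1, ..., r_105 be the row sums and z = Σ r_i the total number of 1s. Each pair of columns can share at most one row with both entries 1 (else a 2×2 all-ones block appears), so Σ_i C(r_i, 2) ≤ C(91, 2) = 4095. By convexity Σ_i C(r_i, 2) ≥ 105·C(z/105, 2) = z(z − 105)/(2·105), giving z² − 105z − 105·91·90 ≤ 0 and hence z ≤ (1/2)[105 + √(11025 + 4·859950)] = (1/2)[105 + √3450825] ≈ (1/2)(105 + 1857.6396) = 981.3198.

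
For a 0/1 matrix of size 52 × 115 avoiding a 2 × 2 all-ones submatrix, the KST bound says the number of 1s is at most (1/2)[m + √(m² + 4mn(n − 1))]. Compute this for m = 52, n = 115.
z(52, 115; 2, 2) ≤ (1/2)[52 + √(52² + 4·52·115·114)] = (1/2)[52 + √2729584] = 852.0726

Kővári–Sós–Turán: let r_1, ..., r_52 be the row sums and z = Σ r_i the total number of 1s. Each pair of columns can share at most one row with both entries 1 (else a 2×2 all-ones block appears), so Σ_i C(r_i, 2) ≤ C(115, 2) = 6555. By convexity Σ_i C(r_i, 2) ≥ 52·C(z/52, 2) = z(z − 52)/(2·52), giving z² − 52z − 52·115·114 ≤ 0 and hence z ≤ (1/2)[52 + √(2704 + 4·681720)] = (1/2)[52 + √2729584] ≈ (1/2)(52 + 1652.1453) = 852.0726.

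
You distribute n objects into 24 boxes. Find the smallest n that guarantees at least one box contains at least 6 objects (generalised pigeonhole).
n = (6 − 1)·24 + 1 = 121

By the generalised pigeonhole principle, to guarantee some box contains ≥ r objects we need more than (r − 1) · k objects total. Threshold: n = (r − 1) · k + 1. With r = 6 and k = 24: n = 5 · 24 + 1 = 120 + 1 = 121. For n = 120 = 5 · 24, we can put exactly 5 objects in every box, avoiding 6 in any single one — so 121 is tight.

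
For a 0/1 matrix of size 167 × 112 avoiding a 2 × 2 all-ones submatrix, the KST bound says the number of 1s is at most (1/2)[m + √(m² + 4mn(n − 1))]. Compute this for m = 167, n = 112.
z(167, 112; 2, 2) ≤ (1/2)[167 + √(167² + 4·167·112·111)] = (1/2)[167 + √8332465] = 1526.8005

Kővári–Sós–Turán: let r_1, ..., r_167 be the row sums and z = Σ r_i the total number of 1s. Each pair of columns can share at most one row with both entries 1 (else a 2×2 all-ones block appears), so Σ_i C(r_i, 2) ≤ C(112, 2) = 6216. By convexity Σ_i C(r_i, 2) ≥ 167·C(z/167, 2) = z(z − 167)/(2·167), giving z² − 167z − 167·112·111 ≤ 0 and hence z ≤ (1/2)[167 + √(27889 + 4·2076144)] = (1/2)[167 + √8332465] ≈ (1/2)(167 + 2886.6009) = 1526.8005.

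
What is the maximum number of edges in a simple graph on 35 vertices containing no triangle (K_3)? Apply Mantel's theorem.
ex(35, K_3) = ⌊35^2/4⌋ = 306

Mantel (1907): a triangle-free graph on n vertices has at most ⌊n^2/4⌋ edges, with equality for the complete bipartite graph K_{⌊n/2⌋, ⌈n/2⌉}. For n = 35: ⌊35^2/4⌋ = ⌊1225/4⌋ = 306. The extremal graph is K_{17, 18}, which has 17·18 = 306 edges.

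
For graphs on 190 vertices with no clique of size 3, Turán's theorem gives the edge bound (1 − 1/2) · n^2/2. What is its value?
Turán density bound = (1/2) · 190^2/2 = 9025

Turán's theorem: ex(n, K_{r+1}) is achieved by the complete r-partite Turán graph T(n, r) with parts as balanced as possible, and is at most (1 − 1/r) · n^2/2. For r = 2, n = 190: the density bound is (1/2) · 36100/2 = 9025. Since 2 ∣ 190, the Turán graph T(190, 2) has parts of equal size 95, and its edge count e(T(190, 2)) = 9025 attains the density bound exactly.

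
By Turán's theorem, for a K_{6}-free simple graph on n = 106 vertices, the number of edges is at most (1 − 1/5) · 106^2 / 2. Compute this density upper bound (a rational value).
Turán density bound = (4/5) · 106^2/2 = 22472/5 ≈ 4494.4

Turán's theorem: ex(n, K_{r+1}) is achieved by the complete r-partite Turán graph T(n, r) with parts as balanced as possible, and is at most (1 − 1/r) · n^2/2. For r = 5, n = 106: the density bound is (4/5) · 11236/2 = 22472/5 ≈ 4494.4. The integer-valued extremum is e(T(106, 5)) = 4494, which is strictly less than the density bound 22472/5 since 5 ∤ 106 (the parts of T(106, 5) cannot all be equal).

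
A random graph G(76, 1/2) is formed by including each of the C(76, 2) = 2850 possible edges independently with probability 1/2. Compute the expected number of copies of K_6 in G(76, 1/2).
E[# K_6] = C(76, 6) · (1/2)^C(6, 2) = 218618940 / 2^15 = 54654735/8192 ≈ 6671.720581

For each 6-subset S of vertices (there are C(76, 6) = 218618940 such S), let X_S = 1 if S induces a K_6 (all C(6, 2) = 15 edges present). Then P(X_S = 1) = (1/2)^15 = 1/32768. By linearity of expectation, E[# K_6] = C(76, 6) · (1/2)^15 = 218618940 / 32768 = 54654735/8192 ≈ 6671.720581.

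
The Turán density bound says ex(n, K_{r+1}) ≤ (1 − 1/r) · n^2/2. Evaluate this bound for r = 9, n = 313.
Turán density bound = (8/9) · 313^2/2 = 391876/9 ≈ 43541.7778

Turán's theorem: ex(n, K_{r+1}) is achieved by the complete r-partite Turán graph T(n, r) with parts as balanced as possible, and is at most (1 − 1/r) · n^2/2. For r = 9, n = 313: the density bound is (8/9) · 97969/2 = 391876/9 ≈ 43541.7778. The integer-valued extremum is e(T(313, 9)) = 43541, which is strictly less than the density bound 391876/9 since 9 ∤ 313 (the parts of T(313, 9) cannot all be equal).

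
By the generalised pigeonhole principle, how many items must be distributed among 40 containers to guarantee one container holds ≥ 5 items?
n = (5 − 1)·40 + 1 = 161

By the generalised pigeonhole principle, to guarantee some box contains ≥ r objects we need more than (r − 1) · k objects total. Threshold: n = (r − 1) · k + 1. With r = 5 and k = 40: n = 4 · 40 + 1 = 160 + 1 = 161. For n = 160 = 4 · 40, we can put exactly 4 objects in every box, avoiding 5 in any single one — so 161 is tight.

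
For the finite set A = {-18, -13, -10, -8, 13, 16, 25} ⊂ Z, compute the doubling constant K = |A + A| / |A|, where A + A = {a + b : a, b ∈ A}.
K = |A + A| / |A| = 26/7

Enumerate A + A = {a + b : a, b ∈ A}. With |A| = 7, there are |A|^2 = 49 ordered sum pairs; collecting distinct values, A + A = {-36, -31, -28, -26, -23, -21, -20, -18, -16, -5, -2, 0, 3, 5, 6, 7, 8, 12, 15, 17, 26, 29, 32, 38, 41, 50}, so |A + A| = 26. Thus K = 26/7. For comparison, the minimum possible |A + A| over all 7-element sets is 2·7 − 1 = 13 (so min K = 13/7), attained only by arithmetic progressions.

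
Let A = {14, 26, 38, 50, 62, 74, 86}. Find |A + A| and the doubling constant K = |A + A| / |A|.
K = |A + A| / |A| = 13/7

Enumerate A + A = {a + b : a, b ∈ A}. With |A| = 7, there are |A|^2 = 49 ordered sum pairs; collecting distinct values, A + A = {28, 40, 52, 64, 76, 88, 100, 112, 124, 136, 148, 160, 172}, so |A + A| = 13. Thus K = 13/7. Here |A + A| = 2|A| − 1 = 13, the minimum possible — so K = 13/7 is minimal, which holds iff A is an arithmetic progression.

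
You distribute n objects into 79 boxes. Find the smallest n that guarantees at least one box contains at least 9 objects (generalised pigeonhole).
n = (9 − 1)·79 + 1 = 633

By the generalised pigeonhole principle, to guarantee some box contains ≥ r objects we need more than (r − 1) · k objects total. Threshold: n = (r − 1) · k + 1. With r = 9 and k = 79: n = 8 · 79 + 1 = 632 + 1 = 633. For n = 632 = 8 · 79, we can put exactly 8 objects in every box, avoiding 9 in any single one — so 633 is tight.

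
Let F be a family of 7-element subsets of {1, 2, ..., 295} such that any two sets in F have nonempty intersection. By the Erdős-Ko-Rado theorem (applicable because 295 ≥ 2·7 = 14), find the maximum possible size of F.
max |F| = C(294, 6) = 852028526377

Erdős-Ko-Rado (1961): when n ≥ 2k, max |F| = C(n−1, k−1). The bound is attained by the star {A : i ∈ A} for any fixed i ∈ [n]. Here C(295−1, 7−1) = C(294, 6) = 852028526377.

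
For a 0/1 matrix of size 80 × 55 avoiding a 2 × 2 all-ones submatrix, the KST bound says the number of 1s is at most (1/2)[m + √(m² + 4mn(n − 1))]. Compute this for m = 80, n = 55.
z(80, 55; 2, 2) ≤ (1/2)[80 + √(80² + 4·80·55·54)] = (1/2)[80 + √956800] = 529.0808

Kővári–Sós–Turán: let r_1, ..., r_80 be the row sums and z = Σ r_i the total number of 1s. Each pair of columns can share at most one row with both entries 1 (else a 2×2 all-ones block appears), so Σ_i C(r_i, 2) ≤ C(55, 2) = 1485. By convexity Σ_i C(r_i, 2) ≥ 80·C(z/80, 2) = z(z − 80)/(2·80), giving z² − 80z − 80·55·54 ≤ 0 and hence z ≤ (1/2)[80 + √(6400 + 4·237600)] = (1/2)[80 + √956800] ≈ (1/2)(80 + 978.1615) = 529.0808.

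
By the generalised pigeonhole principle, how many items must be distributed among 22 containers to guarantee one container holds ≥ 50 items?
n = (50 − 1)·22 + 1 = 1079

By the generalised pigeonhole principle, to guarantee some box contains ≥ r objects we need more than (r − 1) · k objects total. Threshold: n = (r − 1) · k + 1. With r = 50 and k = 22: n = 49 · 22 + 1 = 1078 + 1 = 1079. For n = 1078 = 49 · 22, we can put exactly 49 objects in every box, avoiding 50 in any single one — so 1079 is tight.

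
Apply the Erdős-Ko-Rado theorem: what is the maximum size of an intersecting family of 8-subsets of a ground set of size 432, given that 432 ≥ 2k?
max |F| = C(431, 7) = 521966528787275

The Erdős-Ko-Rado theorem states: for n ≥ 2k, an intersecting family of k-subsets of an n-element set has size at most C(n − 1, k − 1), with equality for 'star' families {A ⊆ [n] : |A| = k, i ∈ A} (fix an element i). For n = 432, k = 8: C(431, 7) = 521966528787275.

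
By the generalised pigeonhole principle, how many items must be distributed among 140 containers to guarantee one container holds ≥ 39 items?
n = (39 − 1)·140 + 1 = 5321

By the generalised pigeonhole principle, to guarantee some box contains ≥ r objects we need more than (r − 1) · k objects total. Threshold: n = (r − 1) · k + 1. With r = 39 and k = 140: n = 38 · 140 + 1 = 5320 + 1 = 5321. For n = 5320 = 38 · 140, we can put exactly 38 objects in every box, avoiding 39 in any single one — so 5321 is tight.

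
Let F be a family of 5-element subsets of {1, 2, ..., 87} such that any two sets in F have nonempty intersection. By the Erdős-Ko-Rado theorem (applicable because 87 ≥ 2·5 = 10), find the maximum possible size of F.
max |F| = C(86, 4) = 2123555

The Erdős-Ko-Rado theorem states: for n ≥ 2k, an intersecting family of k-subsets of an n-element set has size at most C(n − 1, k − 1), with equality for 'star' families {A ⊆ [n] : |A| = k, i ∈ A} (fix an element i). For n = 87, k = 5: C(86, 4) = 2123555.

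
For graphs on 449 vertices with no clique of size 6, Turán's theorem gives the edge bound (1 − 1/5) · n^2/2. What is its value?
Turán density bound = (4/5) · 449^2/2 = 403202/5 ≈ 80640.4

Turán's theorem: ex(n, K_{r+1}) is achieved by the complete r-partite Turán graph T(n, r) with parts as balanced as possible, and is at most (1 − 1/r) · n^2/2. For r = 5, n = 449: the density bound is (4/5) · 201601/2 = 403202/5 ≈ 80640.4. The integer-valued extremum is e(T(449, 5)) = 80640, which is strictly less than the density bound 403202/5 since 5 ∤ 449 (the parts of T(449, 5) cannot all be equal).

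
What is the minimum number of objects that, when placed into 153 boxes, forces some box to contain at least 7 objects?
n = (7 − 1)·153 + 1 = 919

By the generalised pigeonhole principle, to guarantee some box contains ≥ r objects we need more than (r − 1) · k objects total. Threshold: n = (r − 1) · k + 1. With r = 7 and k = 153: n = 6 · 153 + 1 = 918 + 1 = 919. For n = 918 = 6 · 153, we can put exactly 6 objects in every box, avoiding 7 in any single one — so 919 is tight.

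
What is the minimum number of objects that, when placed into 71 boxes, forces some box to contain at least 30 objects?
n = (30 − 1)·71 + 1 = 2060

By the generalised pigeonhole principle, to guarantee some box contains ≥ r objects we need more than (r − 1) · k objects total. Threshold: n = (r − 1) · k + 1. With r = 30 and k = 71: n = 29 · 71 + 1 = 2059 + 1 = 2060. For n = 2059 = 29 · 71, we can put exactly 29 objects in every box, avoiding 30 in any single one — so 2060 is tight.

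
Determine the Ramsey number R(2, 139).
R(2, 139) = 139

R(2, k) = k for all k ≥ 2: in a 2-colouring of K_k, either some edge is red (a red K_2) or all edges are blue (a blue K_k). And K_{138} coloured all-blue has no blue K_139, so R(2, 139) > 138. Hence R(2, 139) = 139.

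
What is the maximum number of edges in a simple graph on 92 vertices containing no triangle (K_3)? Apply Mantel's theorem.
ex(92, K_3) = ⌊92^2/4⌋ = 2116

Mantel (1907): a triangle-free graph on n vertices has at most ⌊n^2/4⌋ edges, with equality for the complete bipartite graph K_{⌊n/2⌋, ⌈n/2⌉}. For n = 92: ⌊92^2/4⌋ = ⌊8464/4⌋ = 2116. The extremal graph is K_{46, 46}, which has 46·46 = 2116 edges.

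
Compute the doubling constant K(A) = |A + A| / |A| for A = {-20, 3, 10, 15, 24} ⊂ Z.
K = |A + A| / |A| = 15/5 = 3

Enumerate A + A = {a + b : a, b ∈ A}. With |A| = 5, there are |A|^2 = 25 ordered sum pairs; collecting distinct values, A + A = {-40, -17, -10, -5, 4, 6, 13, 18, 20, 25, 27, 30, 34, 39, 48}, so |A + A| = 15. Thus K = 15/5 = 3. For comparison, the minimum possible |A + A| over all 5-element sets is 2·5 − 1 = 9 (so min K = 9/5), attained only by arithmetic progressions.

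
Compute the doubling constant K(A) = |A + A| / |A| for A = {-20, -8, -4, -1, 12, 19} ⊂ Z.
K = |A + A| / |A| = 19/6

Enumerate A + A = {a + b : a, b ∈ A}. With |A| = 6, there are |A|^2 = 36 ordered sum pairs; collecting distinct values, A + A = {-40, -28, -24, -21, -16, -12, -9, -8, -5, -2, -1, 4, 8, 11, 15, 18, 24, 31, 38}, so |A + A| = 19. Thus K = 19/6. For comparison, the minimum possible |A + A| over all 6-element sets is 2·6 − 1 = 11 (so min K = 11/6), attained only by arithmetic progressions.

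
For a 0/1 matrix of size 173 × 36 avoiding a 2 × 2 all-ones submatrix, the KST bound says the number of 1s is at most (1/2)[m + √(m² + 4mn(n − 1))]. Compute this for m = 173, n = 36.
z(173, 36; 2, 2) ≤ (1/2)[173 + √(173² + 4·173·36·35)] = (1/2)[173 + √901849] = 561.3287

Kővári–Sós–Turán: let r_1, ..., r_173 be the row sums and z = Σ r_i the total number of 1s. Each pair of columns can share at most one row with both entries 1 (else a 2×2 all-ones block appears), so Σ_i C(r_i, 2) ≤ C(36, 2) = 630. By convexity Σ_i C(r_i, 2) ≥ 173·C(z/173, 2) = z(z − 173)/(2·173), giving z² − 173z − 173·36·35 ≤ 0 and hence z ≤ (1/2)[173 + √(29929 + 4·217980)] = (1/2)[173 + √901849] ≈ (1/2)(173 + 949.6573) = 561.3287.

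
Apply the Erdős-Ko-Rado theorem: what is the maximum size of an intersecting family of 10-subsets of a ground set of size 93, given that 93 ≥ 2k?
max |F| = C(92, 9) = 868754947060

The Erdős-Ko-Rado theorem states: for n ≥ 2k, an intersecting family of k-subsets of an n-element set has size at most C(n − 1, k − 1), with equality for 'star' families {A ⊆ [n] : |A| = k, i ∈ A} (fix an element i). For n = 93, k = 10: C(92, 9) = 868754947060.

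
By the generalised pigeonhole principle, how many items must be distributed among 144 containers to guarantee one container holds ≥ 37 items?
n = (37 − 1)·144 + 1 = 5185

By the generalised pigeonhole principle, to guarantee some box contains ≥ r objects we need more than (r − 1) · k objects total. Threshold: n = (r − 1) · k + 1. With r = 37 and k = 144: n = 36 · 144 + 1 = 5184 + 1 = 5185. For n = 5184 = 36 · 144, we can put exactly 36 objects in every box, avoiding 37 in any single one — so 5185 is tight.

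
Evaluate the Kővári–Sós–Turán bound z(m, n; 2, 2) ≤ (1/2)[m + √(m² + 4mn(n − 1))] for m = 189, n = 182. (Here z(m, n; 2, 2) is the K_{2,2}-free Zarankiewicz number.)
z(189, 182; 2, 2) ≤ (1/2)[189 + √(189² + 4·189·182·181)] = (1/2)[189 + √24939873] = 2591.4918

Kővári–Sós–Turán: let r_1, ..., r_189 be the row sums and z = Σ r_i the total number of 1s. Each pair of columns can share at most one row with both entries 1 (else a 2×2 all-ones block appears), so Σ_i C(r_i, 2) ≤ C(182, 2) = 16471. By convexity Σ_i C(r_i, 2) ≥ 189·C(z/189, 2) = z(z − 189)/(2·189), giving z² − 189z − 189·182·181 ≤ 0 and hence z ≤ (1/2)[189 + √(35721 + 4·6226038)] = (1/2)[189 + √24939873] ≈ (1/2)(189 + 4993.9837) = 2591.4918.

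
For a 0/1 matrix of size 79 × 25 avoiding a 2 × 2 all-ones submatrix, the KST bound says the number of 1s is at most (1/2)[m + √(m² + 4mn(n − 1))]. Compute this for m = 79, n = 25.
z(79, 25; 2, 2) ≤ (1/2)[79 + √(79² + 4·79·25·24)] = (1/2)[79 + √195841] = 260.7696

Kővári–Sós–Turán: let r_1, ..., r_79 be the row sums and z = Σ r_i the total number of 1s. Each pair of columns can share at most one row with both entries 1 (else a 2×2 all-ones block appears), so Σ_i C(r_i, 2) ≤ C(25, 2) = 300. By convexity Σ_i C(r_i, 2) ≥ 79·C(z/79, 2) = z(z − 79)/(2·79), giving z² − 79z − 79·25·24 ≤ 0 and hence z ≤ (1/2)[79 + √(6241 + 4·47400)] = (1/2)[79 + √195841] ≈ (1/2)(79 + 442.5393) = 260.7696.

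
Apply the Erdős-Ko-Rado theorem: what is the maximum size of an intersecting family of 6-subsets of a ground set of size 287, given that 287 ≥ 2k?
max |F| = C(286, 5) = 15395136042

The Erdős-Ko-Rado theorem states: for n ≥ 2k, an intersecting family of k-subsets of an n-element set has size at most C(n − 1, k − 1), with equality for 'star' families {A ⊆ [n] : |A| = k, i ∈ A} (fix an element i). For n = 287, k = 6: C(286, 5) = 15395136042.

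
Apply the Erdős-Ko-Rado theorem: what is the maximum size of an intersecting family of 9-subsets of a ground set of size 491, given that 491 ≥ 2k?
max |F| = C(490, 8) = 77822234984371185

Erdős-Ko-Rado (1961): when n ≥ 2k, max |F| = C(n−1, k−1). The bound is attained by the star {A : i ∈ A} for any fixed i ∈ [n]. Here C(491−1, 9−1) = C(490, 8) = 77822234984371185.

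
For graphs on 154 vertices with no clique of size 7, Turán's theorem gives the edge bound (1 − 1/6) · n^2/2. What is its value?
Turán density bound = (5/6) · 154^2/2 = 29645/3 ≈ 9881.6667

Turán's theorem: ex(n, K_{r+1}) is achieved by the complete r-partite Turán graph T(n, r) with parts as balanced as possible, and is at most (1 − 1/r) · n^2/2. For r = 6, n = 154: the density bound is (5/6) · 23716/2 = 29645/3 ≈ 9881.6667. The integer-valued extremum is e(T(154, 6)) = 9881, which is strictly less than the density bound 29645/3 since 6 ∤ 154 (the parts of T(154, 6) cannot all be equal).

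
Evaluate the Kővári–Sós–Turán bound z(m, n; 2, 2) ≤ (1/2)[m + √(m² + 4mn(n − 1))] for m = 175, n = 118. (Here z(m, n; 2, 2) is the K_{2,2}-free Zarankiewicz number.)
z(175, 118; 2, 2) ≤ (1/2)[175 + √(175² + 4·175·118·117)] = (1/2)[175 + √9694825] = 1644.3257

Kővári–Sós–Turán: let r_1, ..., r_175 be the row sums and z = Σ r_i the total number of 1s. Each pair of columns can share at most one row with both entries 1 (else a 2×2 all-ones block appears), so Σ_i C(r_i, 2) ≤ C(118, 2) = 6903. By convexity Σ_i C(r_i, 2) ≥ 175·C(z/175, 2) = z(z − 175)/(2·175), giving z² − 175z − 175·118·117 ≤ 0 and hence z ≤ (1/2)[175 + √(30625 + 4·2416050)] = (1/2)[175 + √9694825] ≈ (1/2)(175 + 3113.6514) = 1644.3257.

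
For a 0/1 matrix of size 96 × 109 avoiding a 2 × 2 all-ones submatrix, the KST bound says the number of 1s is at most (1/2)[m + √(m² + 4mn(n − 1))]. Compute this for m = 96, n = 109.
z(96, 109; 2, 2) ≤ (1/2)[96 + √(96² + 4·96·109·108)] = (1/2)[96 + √4529664] = 1112.1504

Kővári–Sós–Turán: let r_1, ..., r_96 be the row sums and z = Σ r_i the total number of 1s. Each pair of columns can share at most one row with both entries 1 (else a 2×2 all-ones block appears), so Σ_i C(r_i, 2) ≤ C(109, 2) = 5886. By convexity Σ_i C(r_i, 2) ≥ 96·C(z/96, 2) = z(z − 96)/(2·96), giving z² − 96z − 96·109·108 ≤ 0 and hence z ≤ (1/2)[96 + √(9216 + 4·1130112)] = (1/2)[96 + √4529664] ≈ (1/2)(96 + 2128.3007) = 1112.1504.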